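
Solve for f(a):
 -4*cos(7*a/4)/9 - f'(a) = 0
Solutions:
 f(a) = C1 - 16*sin(7*a/4)/63


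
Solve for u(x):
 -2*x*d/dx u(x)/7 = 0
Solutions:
 u(x) = C1


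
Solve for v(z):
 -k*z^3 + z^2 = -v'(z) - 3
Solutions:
 v(z) = C1 + k*z^4/4 - z^3/3 - 3*z


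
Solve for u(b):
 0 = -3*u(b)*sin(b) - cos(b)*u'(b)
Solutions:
 u(b) = C1*cos(b)^3


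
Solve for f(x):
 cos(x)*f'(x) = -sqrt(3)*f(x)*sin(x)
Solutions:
 f(x) = C1*cos(x)^(sqrt(3))


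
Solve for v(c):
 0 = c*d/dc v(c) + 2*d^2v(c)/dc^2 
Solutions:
 v(c) = C1 + C2*erf(c/2)


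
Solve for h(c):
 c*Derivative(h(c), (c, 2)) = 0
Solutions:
 h(c) = C1 + C2*c


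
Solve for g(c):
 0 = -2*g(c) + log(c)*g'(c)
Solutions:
 g(c) = C1*exp(2*li(c))


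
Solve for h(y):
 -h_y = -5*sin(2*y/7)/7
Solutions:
 h(y) = C1 - 5*cos(2*y/7)/2


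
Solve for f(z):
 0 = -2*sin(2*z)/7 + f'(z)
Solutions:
 f(z) = C1 - cos(2*z)/7


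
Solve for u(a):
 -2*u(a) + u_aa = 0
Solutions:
 u(a) = C1*exp(-sqrt(2)*a) + C2*exp(sqrt(2)*a)


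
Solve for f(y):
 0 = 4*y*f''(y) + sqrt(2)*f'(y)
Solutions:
 f(y) = C1 + C2*y^(1 - sqrt(2)/4)


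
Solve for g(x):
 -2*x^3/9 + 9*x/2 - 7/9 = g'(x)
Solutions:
 g(x) = C1 - x^4/18 + 9*x^2/4 - 7*x/9


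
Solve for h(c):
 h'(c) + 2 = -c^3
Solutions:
 h(c) = C1 - c^4/4 - 2*c


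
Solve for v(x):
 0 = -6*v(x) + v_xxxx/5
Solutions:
 v(x) = C1*exp(-30^(1/4)*x) + C2*exp(30^(1/4)*x) + C3*sin(30^(1/4)*x) + C4*cos(30^(1/4)*x)


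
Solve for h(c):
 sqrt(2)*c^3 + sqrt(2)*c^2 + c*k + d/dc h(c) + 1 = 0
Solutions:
 h(c) = C1 - sqrt(2)*c^4/4 - sqrt(2)*c^3/3 - c^2*k/2 - c


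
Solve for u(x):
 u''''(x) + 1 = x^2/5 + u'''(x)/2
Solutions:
 u(x) = C1 + C2*x + C3*x^2 + C4*exp(x/2) - x^5/150 - x^4/15 - x^3/5


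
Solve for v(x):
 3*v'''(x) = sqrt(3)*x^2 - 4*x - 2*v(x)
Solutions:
 v(x) = C3*exp(-2^(1/3)*3^(2/3)*x/3) + sqrt(3)*x^2/2 - 2*x + (C1*sin(2^(1/3)*3^(1/6)*x/2) + C2*cos(2^(1/3)*3^(1/6)*x/2))*exp(2^(1/3)*3^(2/3)*x/6)


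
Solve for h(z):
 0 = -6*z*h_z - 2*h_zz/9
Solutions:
 h(z) = C1 + C2*erf(3*sqrt(6)*z/2)


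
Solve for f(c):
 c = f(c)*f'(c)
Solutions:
 f(c) = -sqrt(C1 + c^2)
 f(c) = sqrt(C1 + c^2)


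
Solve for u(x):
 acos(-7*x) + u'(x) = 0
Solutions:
 u(x) = C1 - x*acos(-7*x) - sqrt(1 - 49*x^2)/7


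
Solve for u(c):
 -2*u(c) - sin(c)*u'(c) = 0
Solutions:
 u(c) = C1*(cos(c) + 1)/(cos(c) - 1)


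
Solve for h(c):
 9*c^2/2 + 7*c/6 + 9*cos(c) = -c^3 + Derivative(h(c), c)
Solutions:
 h(c) = C1 + c^4/4 + 3*c^3/2 + 7*c^2/12 + 9*sin(c)


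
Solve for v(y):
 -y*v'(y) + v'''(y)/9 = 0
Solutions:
 v(y) = C1 + Integral(C2*airyai(3^(2/3)*y) + C3*airybi(3^(2/3)*y), y)


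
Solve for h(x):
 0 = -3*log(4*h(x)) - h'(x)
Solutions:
 Integral(1/(log(_y) + 2*log(2)), (_y, h(x)))/3 = C1 - x


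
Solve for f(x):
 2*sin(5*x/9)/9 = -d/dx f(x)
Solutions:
 f(x) = C1 + 2*cos(5*x/9)/5


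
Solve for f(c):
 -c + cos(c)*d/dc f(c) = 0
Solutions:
 f(c) = C1 + Integral(c/cos(c), c)


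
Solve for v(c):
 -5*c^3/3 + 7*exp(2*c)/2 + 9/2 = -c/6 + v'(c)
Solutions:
 v(c) = C1 - 5*c^4/12 + c^2/12 + 9*c/2 + 7*exp(2*c)/4


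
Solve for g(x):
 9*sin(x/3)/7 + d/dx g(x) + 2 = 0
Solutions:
 g(x) = C1 - 2*x + 27*cos(x/3)/7


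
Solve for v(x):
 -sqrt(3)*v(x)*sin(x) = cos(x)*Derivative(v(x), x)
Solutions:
 v(x) = C1*cos(x)^(sqrt(3))


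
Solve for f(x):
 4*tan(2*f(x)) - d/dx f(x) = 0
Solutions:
 f(x) = -asin(C1*exp(8*x))/2 + pi/2
 f(x) = asin(C1*exp(8*x))/2


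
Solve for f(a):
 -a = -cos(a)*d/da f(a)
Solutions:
 f(a) = C1 + Integral(a/cos(a), a)


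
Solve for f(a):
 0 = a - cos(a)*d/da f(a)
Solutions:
 f(a) = C1 + Integral(a/cos(a), a)


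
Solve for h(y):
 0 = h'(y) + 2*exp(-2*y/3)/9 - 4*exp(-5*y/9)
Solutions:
 h(y) = C1 + exp(-2*y/3)/3 - 36*exp(-5*y/9)/5


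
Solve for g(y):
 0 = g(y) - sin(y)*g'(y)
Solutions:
 g(y) = C1*sqrt(cos(y) - 1)/sqrt(cos(y) + 1)


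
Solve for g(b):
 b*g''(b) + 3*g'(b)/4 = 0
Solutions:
 g(b) = C1 + C2*b^(1/4)


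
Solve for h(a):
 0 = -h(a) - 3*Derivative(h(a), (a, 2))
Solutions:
 h(a) = C1*sin(sqrt(3)*a/3) + C2*cos(sqrt(3)*a/3)


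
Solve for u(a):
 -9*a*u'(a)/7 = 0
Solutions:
 u(a) = C1


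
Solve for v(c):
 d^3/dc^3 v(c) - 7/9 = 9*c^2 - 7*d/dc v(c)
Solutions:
 v(c) = C1 + C2*sin(sqrt(7)*c) + C3*cos(sqrt(7)*c) + 3*c^3/7 - 113*c/441


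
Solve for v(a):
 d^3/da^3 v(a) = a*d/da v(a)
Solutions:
 v(a) = C1 + Integral(C2*airyai(a) + C3*airybi(a), a)


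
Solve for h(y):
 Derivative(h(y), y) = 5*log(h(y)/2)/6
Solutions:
 6*Integral(1/(-log(_y) + log(2)), (_y, h(y)))/5 = C1 - y


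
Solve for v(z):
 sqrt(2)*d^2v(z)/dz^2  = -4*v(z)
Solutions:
 v(z) = C1*sin(2^(3/4)*z) + C2*cos(2^(3/4)*z)


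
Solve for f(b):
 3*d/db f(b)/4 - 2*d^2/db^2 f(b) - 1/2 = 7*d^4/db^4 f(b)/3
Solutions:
 f(b) = C1 + C2*exp(7^(1/3)*b*(-(63 + sqrt(7553))^(1/3) + 8*7^(1/3)/(63 + sqrt(7553))^(1/3))/28)*sin(sqrt(3)*7^(1/3)*b*(8*7^(1/3)/(63 + sqrt(7553))^(1/3) + (63 + sqrt(7553))^(1/3))/28) + C3*exp(7^(1/3)*b*(-(63 + sqrt(7553))^(1/3) + 8*7^(1/3)/(63 + sqrt(7553))^(1/3))/28)*cos(sqrt(3)*7^(1/3)*b*(8*7^(1/3)/(63 + sqrt(7553))^(1/3) + (63 + sqrt(7553))^(1/3))/28) + C4*exp(-7^(1/3)*b*(-(63 + sqrt(7553))^(1/3) + 8*7^(1/3)/(63 + sqrt(7553))^(1/3))/14) + 2*b/3


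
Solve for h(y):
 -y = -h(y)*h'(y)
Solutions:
 h(y) = -sqrt(C1 + y^2)
 h(y) = sqrt(C1 + y^2)


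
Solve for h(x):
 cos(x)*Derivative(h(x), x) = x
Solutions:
 h(x) = C1 + Integral(x/cos(x), x)


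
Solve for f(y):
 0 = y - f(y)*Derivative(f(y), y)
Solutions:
 f(y) = -sqrt(C1 + y^2)
 f(y) = sqrt(C1 + y^2)


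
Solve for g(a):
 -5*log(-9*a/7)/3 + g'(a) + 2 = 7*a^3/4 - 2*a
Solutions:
 g(a) = C1 + 7*a^4/16 - a^2 + 5*a*log(-a)/3 + a*(-2*log(7) - 11/3 + log(21)/3 + 3*log(3))


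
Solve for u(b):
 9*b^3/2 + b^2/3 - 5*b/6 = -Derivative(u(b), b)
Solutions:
 u(b) = C1 - 9*b^4/8 - b^3/9 + 5*b^2/12


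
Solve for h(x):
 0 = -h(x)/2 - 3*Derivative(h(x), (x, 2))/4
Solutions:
 h(x) = C1*sin(sqrt(6)*x/3) + C2*cos(sqrt(6)*x/3)


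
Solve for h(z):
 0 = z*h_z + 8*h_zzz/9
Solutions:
 h(z) = C1 + Integral(C2*airyai(-3^(2/3)*z/2) + C3*airybi(-3^(2/3)*z/2), z)


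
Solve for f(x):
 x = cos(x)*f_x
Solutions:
 f(x) = C1 + Integral(x/cos(x), x)


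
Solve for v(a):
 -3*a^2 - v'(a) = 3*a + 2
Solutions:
 v(a) = C1 - a^3 - 3*a^2/2 - 2*a


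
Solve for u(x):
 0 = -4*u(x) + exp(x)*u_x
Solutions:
 u(x) = C1*exp(-4*exp(-x))


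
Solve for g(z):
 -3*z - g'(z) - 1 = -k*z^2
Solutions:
 g(z) = C1 + k*z^3/3 - 3*z^2/2 - z


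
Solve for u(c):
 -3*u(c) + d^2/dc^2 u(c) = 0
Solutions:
 u(c) = C1*exp(-sqrt(3)*c) + C2*exp(sqrt(3)*c)


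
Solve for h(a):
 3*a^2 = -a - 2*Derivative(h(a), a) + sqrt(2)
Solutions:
 h(a) = C1 - a^3/2 - a^2/4 + sqrt(2)*a/2


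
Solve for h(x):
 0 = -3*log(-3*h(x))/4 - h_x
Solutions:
 4*Integral(1/(log(-_y) + log(3)), (_y, h(x)))/3 = C1 - x


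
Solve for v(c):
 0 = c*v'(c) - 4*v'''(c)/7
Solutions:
 v(c) = C1 + Integral(C2*airyai(14^(1/3)*c/2) + C3*airybi(14^(1/3)*c/2), c)


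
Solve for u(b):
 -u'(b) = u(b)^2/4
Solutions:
 u(b) = 4/(C1 + b)


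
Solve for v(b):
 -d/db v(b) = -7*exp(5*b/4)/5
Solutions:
 v(b) = C1 + 28*exp(5*b/4)/25


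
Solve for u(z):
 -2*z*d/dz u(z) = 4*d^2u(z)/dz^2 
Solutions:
 u(z) = C1 + C2*erf(z/2)


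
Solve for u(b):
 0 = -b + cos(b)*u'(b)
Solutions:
 u(b) = C1 + Integral(b/cos(b), b)


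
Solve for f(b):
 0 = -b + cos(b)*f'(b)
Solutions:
 f(b) = C1 + Integral(b/cos(b), b)


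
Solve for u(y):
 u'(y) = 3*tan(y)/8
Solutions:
 u(y) = C1 - 3*log(cos(y))/8


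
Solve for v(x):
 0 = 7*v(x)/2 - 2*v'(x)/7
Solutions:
 v(x) = C1*exp(49*x/4)


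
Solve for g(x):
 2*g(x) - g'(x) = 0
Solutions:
 g(x) = C1*exp(2*x)


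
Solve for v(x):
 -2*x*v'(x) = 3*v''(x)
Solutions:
 v(x) = C1 + C2*erf(sqrt(3)*x/3)


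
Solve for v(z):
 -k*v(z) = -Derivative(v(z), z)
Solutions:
 v(z) = C1*exp(k*z)


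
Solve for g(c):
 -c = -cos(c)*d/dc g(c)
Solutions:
 g(c) = C1 + Integral(c/cos(c), c)


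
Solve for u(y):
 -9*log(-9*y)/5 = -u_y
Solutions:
 u(y) = C1 + 9*y*log(-y)/5 + 9*y*(-1 + 2*log(3))/5


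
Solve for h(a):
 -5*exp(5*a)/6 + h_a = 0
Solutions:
 h(a) = C1 + exp(5*a)/6


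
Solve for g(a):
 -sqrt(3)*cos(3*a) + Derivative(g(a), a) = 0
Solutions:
 g(a) = C1 + sqrt(3)*sin(3*a)/3


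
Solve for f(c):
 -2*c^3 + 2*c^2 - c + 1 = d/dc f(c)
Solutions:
 f(c) = C1 - c^4/2 + 2*c^3/3 - c^2/2 + c


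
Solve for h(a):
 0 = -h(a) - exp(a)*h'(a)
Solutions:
 h(a) = C1*exp(exp(-a))


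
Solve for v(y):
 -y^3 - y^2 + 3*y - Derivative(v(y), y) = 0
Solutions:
 v(y) = C1 - y^4/4 - y^3/3 + 3*y^2/2


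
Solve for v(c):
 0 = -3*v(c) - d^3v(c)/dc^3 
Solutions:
 v(c) = C3*exp(-3^(1/3)*c) + (C1*sin(3^(5/6)*c/2) + C2*cos(3^(5/6)*c/2))*exp(3^(1/3)*c/2)


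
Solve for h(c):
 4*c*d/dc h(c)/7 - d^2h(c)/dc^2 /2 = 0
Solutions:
 h(c) = C1 + C2*erfi(2*sqrt(7)*c/7)


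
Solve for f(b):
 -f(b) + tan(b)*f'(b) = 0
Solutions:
 f(b) = C1*sin(b)


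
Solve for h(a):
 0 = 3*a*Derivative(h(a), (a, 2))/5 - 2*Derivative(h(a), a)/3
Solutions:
 h(a) = C1 + C2*a^(19/9)


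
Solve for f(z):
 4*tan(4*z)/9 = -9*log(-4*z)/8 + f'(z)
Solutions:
 f(z) = C1 + 9*z*log(-z)/8 - 9*z/8 + 9*z*log(2)/4 - log(cos(4*z))/9


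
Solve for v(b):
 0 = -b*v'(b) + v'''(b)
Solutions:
 v(b) = C1 + Integral(C2*airyai(b) + C3*airybi(b), b)


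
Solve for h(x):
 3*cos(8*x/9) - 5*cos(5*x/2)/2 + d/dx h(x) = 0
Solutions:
 h(x) = C1 - 27*sin(8*x/9)/8 + sin(5*x/2)


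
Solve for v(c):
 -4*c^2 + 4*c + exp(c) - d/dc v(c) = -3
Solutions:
 v(c) = C1 - 4*c^3/3 + 2*c^2 + 3*c + exp(c)


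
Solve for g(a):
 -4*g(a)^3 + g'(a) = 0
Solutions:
 g(a) = -sqrt(2)*sqrt(-1/(C1 + 4*a))/2
 g(a) = sqrt(2)*sqrt(-1/(C1 + 4*a))/2


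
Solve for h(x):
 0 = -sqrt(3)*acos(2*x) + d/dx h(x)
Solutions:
 h(x) = C1 + sqrt(3)*(x*acos(2*x) - sqrt(1 - 4*x^2)/2)


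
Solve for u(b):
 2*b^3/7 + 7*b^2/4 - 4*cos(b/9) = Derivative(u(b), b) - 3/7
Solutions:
 u(b) = C1 + b^4/14 + 7*b^3/12 + 3*b/7 - 36*sin(b/9)


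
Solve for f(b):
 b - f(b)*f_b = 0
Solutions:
 f(b) = -sqrt(C1 + b^2)
 f(b) = sqrt(C1 + b^2)


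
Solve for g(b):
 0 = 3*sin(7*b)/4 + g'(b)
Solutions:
 g(b) = C1 + 3*cos(7*b)/28


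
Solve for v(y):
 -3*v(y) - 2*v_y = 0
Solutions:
 v(y) = C1*exp(-3*y/2)


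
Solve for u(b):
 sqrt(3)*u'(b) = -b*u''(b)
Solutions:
 u(b) = C1 + C2*b^(1 - sqrt(3))


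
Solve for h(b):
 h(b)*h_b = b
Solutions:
 h(b) = -sqrt(C1 + b^2)
 h(b) = sqrt(C1 + b^2)


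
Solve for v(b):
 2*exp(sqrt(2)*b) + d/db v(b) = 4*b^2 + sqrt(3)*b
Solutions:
 v(b) = C1 + 4*b^3/3 + sqrt(3)*b^2/2 - sqrt(2)*exp(sqrt(2)*b)


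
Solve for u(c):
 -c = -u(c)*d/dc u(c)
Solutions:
 u(c) = -sqrt(C1 + c^2)
 u(c) = sqrt(C1 + c^2)


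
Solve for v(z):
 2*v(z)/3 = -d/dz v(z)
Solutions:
 v(z) = C1*exp(-2*z/3)


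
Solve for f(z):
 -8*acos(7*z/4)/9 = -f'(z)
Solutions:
 f(z) = C1 + 8*z*acos(7*z/4)/9 - 8*sqrt(16 - 49*z^2)/63


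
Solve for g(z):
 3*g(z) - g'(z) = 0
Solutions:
 g(z) = C1*exp(3*z)


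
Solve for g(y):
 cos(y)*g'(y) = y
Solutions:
 g(y) = C1 + Integral(y/cos(y), y)


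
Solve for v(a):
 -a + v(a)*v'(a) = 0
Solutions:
 v(a) = -sqrt(C1 + a^2)
 v(a) = sqrt(C1 + a^2)


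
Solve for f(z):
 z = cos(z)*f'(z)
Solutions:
 f(z) = C1 + Integral(z/cos(z), z)


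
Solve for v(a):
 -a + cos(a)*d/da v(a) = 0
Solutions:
 v(a) = C1 + Integral(a/cos(a), a)


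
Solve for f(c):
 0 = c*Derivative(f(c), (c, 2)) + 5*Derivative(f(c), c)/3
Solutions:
 f(c) = C1 + C2/c^(2/3)


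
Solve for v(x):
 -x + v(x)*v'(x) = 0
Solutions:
 v(x) = -sqrt(C1 + x^2)
 v(x) = sqrt(C1 + x^2)


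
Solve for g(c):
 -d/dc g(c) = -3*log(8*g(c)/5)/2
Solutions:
 -2*Integral(1/(log(_y) - log(5) + 3*log(2)), (_y, g(c)))/3 = C1 - c


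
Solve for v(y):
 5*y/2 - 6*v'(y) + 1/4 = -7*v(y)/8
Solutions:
 v(y) = C1*exp(7*y/48) - 20*y/7 - 974/49


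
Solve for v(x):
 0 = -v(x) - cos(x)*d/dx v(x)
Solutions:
 v(x) = C1*sqrt(sin(x) - 1)/sqrt(sin(x) + 1)


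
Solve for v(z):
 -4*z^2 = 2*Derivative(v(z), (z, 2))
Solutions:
 v(z) = C1 + C2*z - z^4/6


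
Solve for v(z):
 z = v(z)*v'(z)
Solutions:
 v(z) = -sqrt(C1 + z^2)
 v(z) = sqrt(C1 + z^2)


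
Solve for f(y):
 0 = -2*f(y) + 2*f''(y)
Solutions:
 f(y) = C1*exp(-y) + C2*exp(y)


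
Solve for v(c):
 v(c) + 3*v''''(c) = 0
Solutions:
 v(c) = (C1*sin(sqrt(2)*3^(3/4)*c/6) + C2*cos(sqrt(2)*3^(3/4)*c/6))*exp(-sqrt(2)*3^(3/4)*c/6) + (C3*sin(sqrt(2)*3^(3/4)*c/6) + C4*cos(sqrt(2)*3^(3/4)*c/6))*exp(sqrt(2)*3^(3/4)*c/6)


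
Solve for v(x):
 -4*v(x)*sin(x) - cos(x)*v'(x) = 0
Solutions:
 v(x) = C1*cos(x)^4


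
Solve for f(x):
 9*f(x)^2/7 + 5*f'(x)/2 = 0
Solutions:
 f(x) = 35/(C1 + 18*x)


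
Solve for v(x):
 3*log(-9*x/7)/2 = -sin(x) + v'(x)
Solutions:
 v(x) = C1 + 3*x*log(-x)/2 - 3*x*log(7)/2 - 3*x/2 + 3*x*log(3) - cos(x)


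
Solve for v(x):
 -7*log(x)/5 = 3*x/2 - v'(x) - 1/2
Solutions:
 v(x) = C1 + 3*x^2/4 + 7*x*log(x)/5 - 19*x/10


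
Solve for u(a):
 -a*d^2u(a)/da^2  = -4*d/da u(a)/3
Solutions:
 u(a) = C1 + C2*a^(7/3)


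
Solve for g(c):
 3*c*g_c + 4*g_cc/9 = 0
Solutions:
 g(c) = C1 + C2*erf(3*sqrt(6)*c/4)


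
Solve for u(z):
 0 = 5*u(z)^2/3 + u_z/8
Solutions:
 u(z) = 3/(C1 + 40*z)


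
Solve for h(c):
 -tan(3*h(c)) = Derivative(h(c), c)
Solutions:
 h(c) = -asin(C1*exp(-3*c))/3 + pi/3
 h(c) = asin(C1*exp(-3*c))/3


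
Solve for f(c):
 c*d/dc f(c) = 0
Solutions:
 f(c) = C1


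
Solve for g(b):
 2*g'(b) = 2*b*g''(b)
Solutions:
 g(b) = C1 + C2*b^2


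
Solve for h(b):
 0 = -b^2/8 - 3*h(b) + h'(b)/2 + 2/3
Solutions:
 h(b) = C1*exp(6*b) - b^2/24 - b/72 + 95/432


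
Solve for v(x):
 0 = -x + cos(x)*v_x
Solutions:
 v(x) = C1 + Integral(x/cos(x), x)


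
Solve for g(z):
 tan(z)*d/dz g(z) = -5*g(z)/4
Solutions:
 g(z) = C1/sin(z)^(5/4)


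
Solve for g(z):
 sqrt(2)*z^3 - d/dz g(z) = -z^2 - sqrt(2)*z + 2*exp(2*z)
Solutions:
 g(z) = C1 + sqrt(2)*z^4/4 + z^3/3 + sqrt(2)*z^2/2 - exp(2*z)


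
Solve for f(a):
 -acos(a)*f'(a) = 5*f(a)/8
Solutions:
 f(a) = C1*exp(-5*Integral(1/acos(a), a)/8)


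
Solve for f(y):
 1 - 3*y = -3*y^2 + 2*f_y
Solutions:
 f(y) = C1 + y^3/2 - 3*y^2/4 + y/2


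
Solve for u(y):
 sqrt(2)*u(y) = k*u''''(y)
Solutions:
 u(y) = C1*exp(-2^(1/8)*y*(1/k)^(1/4)) + C2*exp(2^(1/8)*y*(1/k)^(1/4)) + C3*exp(-2^(1/8)*I*y*(1/k)^(1/4)) + C4*exp(2^(1/8)*I*y*(1/k)^(1/4))


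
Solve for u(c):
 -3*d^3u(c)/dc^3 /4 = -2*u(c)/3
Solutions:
 u(c) = C3*exp(2*3^(1/3)*c/3) + (C1*sin(3^(5/6)*c/3) + C2*cos(3^(5/6)*c/3))*exp(-3^(1/3)*c/3)


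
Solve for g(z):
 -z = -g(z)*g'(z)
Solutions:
 g(z) = -sqrt(C1 + z^2)
 g(z) = sqrt(C1 + z^2)


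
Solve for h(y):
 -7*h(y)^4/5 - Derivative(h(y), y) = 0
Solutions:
 h(y) = 5^(1/3)*(1/(C1 + 21*y))^(1/3)
 h(y) = 5^(1/3)*(-3^(2/3) - 3*3^(1/6)*I)*(1/(C1 + 7*y))^(1/3)/6
 h(y) = 5^(1/3)*(-3^(2/3) + 3*3^(1/6)*I)*(1/(C1 + 7*y))^(1/3)/6


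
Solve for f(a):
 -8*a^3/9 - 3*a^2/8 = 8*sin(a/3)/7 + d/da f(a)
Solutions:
 f(a) = C1 - 2*a^4/9 - a^3/8 + 24*cos(a/3)/7


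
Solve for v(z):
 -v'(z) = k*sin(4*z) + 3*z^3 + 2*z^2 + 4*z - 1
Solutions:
 v(z) = C1 + k*cos(4*z)/4 - 3*z^4/4 - 2*z^3/3 - 2*z^2 + z


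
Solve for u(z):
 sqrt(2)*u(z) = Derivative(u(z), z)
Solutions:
 u(z) = C1*exp(sqrt(2)*z)


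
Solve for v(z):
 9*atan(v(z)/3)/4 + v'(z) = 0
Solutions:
 Integral(1/atan(_y/3), (_y, v(z))) = C1 - 9*z/4


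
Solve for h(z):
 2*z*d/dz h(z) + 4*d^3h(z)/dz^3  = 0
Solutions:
 h(z) = C1 + Integral(C2*airyai(-2^(2/3)*z/2) + C3*airybi(-2^(2/3)*z/2), z)


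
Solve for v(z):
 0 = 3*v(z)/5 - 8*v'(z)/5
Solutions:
 v(z) = C1*exp(3*z/8)


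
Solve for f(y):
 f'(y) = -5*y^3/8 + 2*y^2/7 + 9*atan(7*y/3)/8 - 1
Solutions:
 f(y) = C1 - 5*y^4/32 + 2*y^3/21 + 9*y*atan(7*y/3)/8 - y - 27*log(49*y^2 + 9)/112


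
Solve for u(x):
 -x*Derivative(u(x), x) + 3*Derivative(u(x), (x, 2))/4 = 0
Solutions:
 u(x) = C1 + C2*erfi(sqrt(6)*x/3)


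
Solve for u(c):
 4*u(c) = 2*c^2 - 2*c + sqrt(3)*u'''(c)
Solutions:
 u(c) = C3*exp(2^(2/3)*3^(5/6)*c/3) + c^2/2 - c/2 + (C1*sin(2^(2/3)*3^(1/3)*c/2) + C2*cos(2^(2/3)*3^(1/3)*c/2))*exp(-2^(2/3)*3^(5/6)*c/6)


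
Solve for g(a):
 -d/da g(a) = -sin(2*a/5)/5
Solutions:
 g(a) = C1 - cos(2*a/5)/2


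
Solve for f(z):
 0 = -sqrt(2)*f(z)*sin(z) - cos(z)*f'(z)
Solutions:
 f(z) = C1*cos(z)^(sqrt(2))


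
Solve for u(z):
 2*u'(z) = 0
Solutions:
 u(z) = C1


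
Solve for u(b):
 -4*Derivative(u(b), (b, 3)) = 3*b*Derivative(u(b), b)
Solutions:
 u(b) = C1 + Integral(C2*airyai(-6^(1/3)*b/2) + C3*airybi(-6^(1/3)*b/2), b)


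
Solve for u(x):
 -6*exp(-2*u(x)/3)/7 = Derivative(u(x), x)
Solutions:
 u(x) = 3*log(-sqrt(C1 - 6*x)) - 3*log(21) + 3*log(42)/2
 u(x) = 3*log(C1 - 6*x)/2 - 3*log(21) + 3*log(42)/2


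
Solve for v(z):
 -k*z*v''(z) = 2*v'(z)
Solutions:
 v(z) = C1 + z^(((re(k) - 2)*re(k) + im(k)^2)/(re(k)^2 + im(k)^2))*(C2*sin(2*log(z)*Abs(im(k))/(re(k)^2 + im(k)^2)) + C3*cos(2*log(z)*im(k)/(re(k)^2 + im(k)^2)))


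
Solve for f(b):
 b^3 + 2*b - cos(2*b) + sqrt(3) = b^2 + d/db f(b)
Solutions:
 f(b) = C1 + b^4/4 - b^3/3 + b^2 + sqrt(3)*b - sin(2*b)/2


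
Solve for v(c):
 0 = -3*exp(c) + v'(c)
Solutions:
 v(c) = C1 + 3*exp(c)


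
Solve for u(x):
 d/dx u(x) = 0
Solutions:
 u(x) = C1


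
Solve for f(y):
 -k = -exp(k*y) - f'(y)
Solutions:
 f(y) = C1 + k*y - exp(k*y)/k


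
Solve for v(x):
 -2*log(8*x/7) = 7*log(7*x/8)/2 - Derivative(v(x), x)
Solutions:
 v(x) = C1 + 11*x*log(x)/2 - 11*x/2 - 9*x*log(2)/2 + 3*x*log(7)/2


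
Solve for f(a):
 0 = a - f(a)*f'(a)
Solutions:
 f(a) = -sqrt(C1 + a^2)
 f(a) = sqrt(C1 + a^2)


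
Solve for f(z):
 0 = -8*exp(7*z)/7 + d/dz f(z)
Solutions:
 f(z) = C1 + 8*exp(7*z)/49


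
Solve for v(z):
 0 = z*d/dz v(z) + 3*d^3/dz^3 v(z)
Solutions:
 v(z) = C1 + Integral(C2*airyai(-3^(2/3)*z/3) + C3*airybi(-3^(2/3)*z/3), z)


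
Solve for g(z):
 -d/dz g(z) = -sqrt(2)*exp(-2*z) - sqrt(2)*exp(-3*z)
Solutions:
 g(z) = C1 - sqrt(2)*exp(-2*z)/2 - sqrt(2)*exp(-3*z)/3


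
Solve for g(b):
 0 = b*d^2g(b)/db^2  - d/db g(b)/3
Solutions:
 g(b) = C1 + C2*b^(4/3)


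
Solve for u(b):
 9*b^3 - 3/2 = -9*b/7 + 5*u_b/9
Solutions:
 u(b) = C1 + 81*b^4/20 + 81*b^2/70 - 27*b/10


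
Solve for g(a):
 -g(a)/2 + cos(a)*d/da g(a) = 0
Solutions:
 g(a) = C1*(sin(a) + 1)^(1/4)/(sin(a) - 1)^(1/4)


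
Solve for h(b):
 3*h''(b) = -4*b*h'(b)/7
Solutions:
 h(b) = C1 + C2*erf(sqrt(42)*b/21)


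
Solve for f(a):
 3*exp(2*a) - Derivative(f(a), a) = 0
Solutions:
 f(a) = C1 + 3*exp(2*a)/2


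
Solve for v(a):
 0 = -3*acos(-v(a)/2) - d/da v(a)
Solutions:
 Integral(1/acos(-_y/2), (_y, v(a))) = C1 - 3*a


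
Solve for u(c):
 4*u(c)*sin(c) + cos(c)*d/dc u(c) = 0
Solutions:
 u(c) = C1*cos(c)^4


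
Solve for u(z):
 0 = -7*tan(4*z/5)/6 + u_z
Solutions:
 u(z) = C1 - 35*log(cos(4*z/5))/24


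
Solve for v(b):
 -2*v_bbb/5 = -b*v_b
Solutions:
 v(b) = C1 + Integral(C2*airyai(2^(2/3)*5^(1/3)*b/2) + C3*airybi(2^(2/3)*5^(1/3)*b/2), b)


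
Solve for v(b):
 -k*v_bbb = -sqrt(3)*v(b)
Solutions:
 v(b) = C1*exp(3^(1/6)*b*(1/k)^(1/3)) + C2*exp(b*(-3^(1/6) + 3^(2/3)*I)*(1/k)^(1/3)/2) + C3*exp(-b*(3^(1/6) + 3^(2/3)*I)*(1/k)^(1/3)/2)


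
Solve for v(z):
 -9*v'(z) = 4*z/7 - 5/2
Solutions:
 v(z) = C1 - 2*z^2/63 + 5*z/18


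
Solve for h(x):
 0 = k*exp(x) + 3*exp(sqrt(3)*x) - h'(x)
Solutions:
 h(x) = C1 + k*exp(x) + sqrt(3)*exp(sqrt(3)*x)


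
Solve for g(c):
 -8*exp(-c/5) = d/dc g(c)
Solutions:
 g(c) = C1 + 40*exp(-c/5)


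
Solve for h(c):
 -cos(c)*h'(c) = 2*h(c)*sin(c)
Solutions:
 h(c) = C1*cos(c)^2


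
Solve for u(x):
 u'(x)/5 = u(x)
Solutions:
 u(x) = C1*exp(5*x)


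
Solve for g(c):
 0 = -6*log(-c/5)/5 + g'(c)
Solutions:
 g(c) = C1 + 6*c*log(-c)/5 + 6*c*(-log(5) - 1)/5


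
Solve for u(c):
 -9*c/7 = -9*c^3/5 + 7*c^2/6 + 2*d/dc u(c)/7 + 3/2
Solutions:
 u(c) = C1 + 63*c^4/40 - 49*c^3/36 - 9*c^2/4 - 21*c/4


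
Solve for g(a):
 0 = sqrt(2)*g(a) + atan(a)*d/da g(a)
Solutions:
 g(a) = C1*exp(-sqrt(2)*Integral(1/atan(a), a))


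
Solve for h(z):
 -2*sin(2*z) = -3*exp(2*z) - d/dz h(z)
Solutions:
 h(z) = C1 - 3*exp(2*z)/2 - cos(2*z)


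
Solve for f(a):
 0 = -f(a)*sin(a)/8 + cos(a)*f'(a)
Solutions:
 f(a) = C1/cos(a)^(1/8)


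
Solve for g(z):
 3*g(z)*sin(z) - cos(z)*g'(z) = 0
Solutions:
 g(z) = C1/cos(z)^3


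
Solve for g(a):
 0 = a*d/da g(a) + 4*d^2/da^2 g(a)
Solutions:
 g(a) = C1 + C2*erf(sqrt(2)*a/4)


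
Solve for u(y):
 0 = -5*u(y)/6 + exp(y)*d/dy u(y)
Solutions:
 u(y) = C1*exp(-5*exp(-y)/6)


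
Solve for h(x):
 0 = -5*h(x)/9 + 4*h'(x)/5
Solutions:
 h(x) = C1*exp(25*x/36)


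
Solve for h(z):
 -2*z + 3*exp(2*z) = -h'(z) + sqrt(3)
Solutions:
 h(z) = C1 + z^2 + sqrt(3)*z - 3*exp(2*z)/2


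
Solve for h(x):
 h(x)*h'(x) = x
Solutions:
 h(x) = -sqrt(C1 + x^2)
 h(x) = sqrt(C1 + x^2)


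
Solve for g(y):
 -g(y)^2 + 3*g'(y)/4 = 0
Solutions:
 g(y) = -3/(C1 + 4*y)


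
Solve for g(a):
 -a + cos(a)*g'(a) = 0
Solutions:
 g(a) = C1 + Integral(a/cos(a), a)


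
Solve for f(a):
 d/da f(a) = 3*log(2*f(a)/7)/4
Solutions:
 -4*Integral(1/(log(_y) - log(7) + log(2)), (_y, f(a)))/3 = C1 - a


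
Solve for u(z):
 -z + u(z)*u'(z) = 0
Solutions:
 u(z) = -sqrt(C1 + z^2)
 u(z) = sqrt(C1 + z^2)


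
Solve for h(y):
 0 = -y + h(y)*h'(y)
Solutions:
 h(y) = -sqrt(C1 + y^2)
 h(y) = sqrt(C1 + y^2)


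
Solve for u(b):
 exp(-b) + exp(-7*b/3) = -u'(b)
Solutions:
 u(b) = C1 + exp(-b) + 3*exp(-7*b/3)/7


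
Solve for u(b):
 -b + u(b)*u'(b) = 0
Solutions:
 u(b) = -sqrt(C1 + b^2)
 u(b) = sqrt(C1 + b^2)


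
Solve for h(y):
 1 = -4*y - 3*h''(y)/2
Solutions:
 h(y) = C1 + C2*y - 4*y^3/9 - y^2/3


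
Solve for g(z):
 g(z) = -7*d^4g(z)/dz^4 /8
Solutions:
 g(z) = (C1*sin(2^(1/4)*7^(3/4)*z/7) + C2*cos(2^(1/4)*7^(3/4)*z/7))*exp(-2^(1/4)*7^(3/4)*z/7) + (C3*sin(2^(1/4)*7^(3/4)*z/7) + C4*cos(2^(1/4)*7^(3/4)*z/7))*exp(2^(1/4)*7^(3/4)*z/7)


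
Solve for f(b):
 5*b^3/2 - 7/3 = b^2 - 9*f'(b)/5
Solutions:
 f(b) = C1 - 25*b^4/72 + 5*b^3/27 + 35*b/27


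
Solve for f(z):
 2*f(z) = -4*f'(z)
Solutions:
 f(z) = C1*exp(-z/2)


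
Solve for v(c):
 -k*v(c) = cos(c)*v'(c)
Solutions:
 v(c) = C1*exp(k*(log(sin(c) - 1) - log(sin(c) + 1))/2)


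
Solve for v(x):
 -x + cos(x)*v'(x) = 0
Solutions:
 v(x) = C1 + Integral(x/cos(x), x)


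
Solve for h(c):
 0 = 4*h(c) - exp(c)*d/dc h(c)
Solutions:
 h(c) = C1*exp(-4*exp(-c))


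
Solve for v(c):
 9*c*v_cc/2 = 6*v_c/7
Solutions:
 v(c) = C1 + C2*c^(25/21)


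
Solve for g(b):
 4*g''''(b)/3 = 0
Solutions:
 g(b) = C1 + C2*b + C3*b^2 + C4*b^3


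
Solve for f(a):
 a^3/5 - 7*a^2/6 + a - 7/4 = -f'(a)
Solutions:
 f(a) = C1 - a^4/20 + 7*a^3/18 - a^2/2 + 7*a/4


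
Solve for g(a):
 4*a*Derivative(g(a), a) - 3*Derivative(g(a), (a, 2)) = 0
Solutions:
 g(a) = C1 + C2*erfi(sqrt(6)*a/3)


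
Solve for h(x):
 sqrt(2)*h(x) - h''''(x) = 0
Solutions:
 h(x) = C1*exp(-2^(1/8)*x) + C2*exp(2^(1/8)*x) + C3*sin(2^(1/8)*x) + C4*cos(2^(1/8)*x)


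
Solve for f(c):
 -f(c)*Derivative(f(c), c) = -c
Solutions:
 f(c) = -sqrt(C1 + c^2)
 f(c) = sqrt(C1 + c^2)


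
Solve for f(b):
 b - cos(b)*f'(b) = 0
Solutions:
 f(b) = C1 + Integral(b/cos(b), b)


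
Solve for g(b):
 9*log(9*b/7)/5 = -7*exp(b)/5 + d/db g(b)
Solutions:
 g(b) = C1 + 9*b*log(b)/5 + 9*b*(-log(7) - 1 + 2*log(3))/5 + 7*exp(b)/5


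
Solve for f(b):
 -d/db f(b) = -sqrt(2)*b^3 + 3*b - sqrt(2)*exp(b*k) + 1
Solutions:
 f(b) = C1 + sqrt(2)*b^4/4 - 3*b^2/2 - b + sqrt(2)*exp(b*k)/k


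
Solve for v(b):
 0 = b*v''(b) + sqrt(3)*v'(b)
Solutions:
 v(b) = C1 + C2*b^(1 - sqrt(3))


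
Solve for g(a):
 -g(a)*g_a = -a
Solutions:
 g(a) = -sqrt(C1 + a^2)
 g(a) = sqrt(C1 + a^2)


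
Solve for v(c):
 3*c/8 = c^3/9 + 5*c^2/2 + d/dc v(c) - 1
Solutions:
 v(c) = C1 - c^4/36 - 5*c^3/6 + 3*c^2/16 + c


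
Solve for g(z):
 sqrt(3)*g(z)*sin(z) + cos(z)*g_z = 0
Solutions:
 g(z) = C1*cos(z)^(sqrt(3))


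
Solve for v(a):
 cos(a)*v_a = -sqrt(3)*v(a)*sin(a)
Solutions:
 v(a) = C1*cos(a)^(sqrt(3))


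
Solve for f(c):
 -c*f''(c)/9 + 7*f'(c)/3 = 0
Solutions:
 f(c) = C1 + C2*c^22


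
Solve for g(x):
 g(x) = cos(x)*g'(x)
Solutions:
 g(x) = C1*sqrt(sin(x) + 1)/sqrt(sin(x) - 1)


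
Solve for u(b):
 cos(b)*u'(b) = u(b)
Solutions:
 u(b) = C1*sqrt(sin(b) + 1)/sqrt(sin(b) - 1)


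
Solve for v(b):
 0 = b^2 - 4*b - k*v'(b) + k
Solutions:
 v(b) = C1 + b^3/(3*k) - 2*b^2/k + b


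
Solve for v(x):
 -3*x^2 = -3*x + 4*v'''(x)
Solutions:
 v(x) = C1 + C2*x + C3*x^2 - x^5/80 + x^4/32


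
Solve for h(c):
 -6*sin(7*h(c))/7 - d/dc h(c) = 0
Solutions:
 h(c) = -acos((-C1 - exp(12*c))/(C1 - exp(12*c)))/7 + 2*pi/7
 h(c) = acos((-C1 - exp(12*c))/(C1 - exp(12*c)))/7


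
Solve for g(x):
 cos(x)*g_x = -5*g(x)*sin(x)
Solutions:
 g(x) = C1*cos(x)^5


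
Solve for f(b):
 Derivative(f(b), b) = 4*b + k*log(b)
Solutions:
 f(b) = C1 + 2*b^2 + b*k*log(b) - b*k


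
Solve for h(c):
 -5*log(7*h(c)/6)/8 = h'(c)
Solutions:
 -8*Integral(1/(-log(_y) - log(7) + log(6)), (_y, h(c)))/5 = C1 - c


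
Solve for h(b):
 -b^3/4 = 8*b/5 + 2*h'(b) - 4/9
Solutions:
 h(b) = C1 - b^4/32 - 2*b^2/5 + 2*b/9


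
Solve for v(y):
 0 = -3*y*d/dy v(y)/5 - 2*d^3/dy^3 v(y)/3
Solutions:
 v(y) = C1 + Integral(C2*airyai(-30^(2/3)*y/10) + C3*airybi(-30^(2/3)*y/10), y)


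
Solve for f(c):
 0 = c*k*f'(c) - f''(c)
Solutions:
 f(c) = Piecewise((-sqrt(2)*sqrt(pi)*C1*erf(sqrt(2)*c*sqrt(-k)/2)/(2*sqrt(-k)) - C2, (k > 0) | (k < 0)), (-C1*c - C2, True))


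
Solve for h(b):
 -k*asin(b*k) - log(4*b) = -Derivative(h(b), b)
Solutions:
 h(b) = C1 + b*log(b) - b + 2*b*log(2) + k*Piecewise((b*asin(b*k) + sqrt(-b^2*k^2 + 1)/k, Ne(k, 0)), (0, True))


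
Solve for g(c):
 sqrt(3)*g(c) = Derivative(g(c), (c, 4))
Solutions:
 g(c) = C1*exp(-3^(1/8)*c) + C2*exp(3^(1/8)*c) + C3*sin(3^(1/8)*c) + C4*cos(3^(1/8)*c)


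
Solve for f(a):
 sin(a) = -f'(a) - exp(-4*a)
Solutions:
 f(a) = C1 + cos(a) + exp(-4*a)/4


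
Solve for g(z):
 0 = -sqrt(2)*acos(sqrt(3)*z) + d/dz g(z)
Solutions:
 g(z) = C1 + sqrt(2)*(z*acos(sqrt(3)*z) - sqrt(3)*sqrt(1 - 3*z^2)/3)


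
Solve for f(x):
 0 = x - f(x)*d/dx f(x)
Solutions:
 f(x) = -sqrt(C1 + x^2)
 f(x) = sqrt(C1 + x^2)


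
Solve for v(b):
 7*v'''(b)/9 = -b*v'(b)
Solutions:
 v(b) = C1 + Integral(C2*airyai(-21^(2/3)*b/7) + C3*airybi(-21^(2/3)*b/7), b)


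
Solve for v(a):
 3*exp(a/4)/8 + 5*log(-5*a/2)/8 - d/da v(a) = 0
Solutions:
 v(a) = C1 + 5*a*log(-a)/8 + 5*a*(-1 - log(2) + log(5))/8 + 3*exp(a/4)/2


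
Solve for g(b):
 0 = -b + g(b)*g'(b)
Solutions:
 g(b) = -sqrt(C1 + b^2)
 g(b) = sqrt(C1 + b^2)


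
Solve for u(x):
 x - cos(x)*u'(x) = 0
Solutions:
 u(x) = C1 + Integral(x/cos(x), x)


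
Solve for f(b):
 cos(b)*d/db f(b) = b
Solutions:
 f(b) = C1 + Integral(b/cos(b), b)


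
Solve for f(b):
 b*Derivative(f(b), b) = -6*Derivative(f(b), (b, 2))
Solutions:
 f(b) = C1 + C2*erf(sqrt(3)*b/6)


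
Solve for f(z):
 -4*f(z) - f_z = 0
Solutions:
 f(z) = C1*exp(-4*z)


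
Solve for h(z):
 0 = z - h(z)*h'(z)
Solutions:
 h(z) = -sqrt(C1 + z^2)
 h(z) = sqrt(C1 + z^2)


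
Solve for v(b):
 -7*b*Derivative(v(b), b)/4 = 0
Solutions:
 v(b) = C1


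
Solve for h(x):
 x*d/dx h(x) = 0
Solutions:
 h(x) = C1


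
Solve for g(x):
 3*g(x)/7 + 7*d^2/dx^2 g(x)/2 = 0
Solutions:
 g(x) = C1*sin(sqrt(6)*x/7) + C2*cos(sqrt(6)*x/7)


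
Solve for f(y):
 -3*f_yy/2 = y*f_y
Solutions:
 f(y) = C1 + C2*erf(sqrt(3)*y/3)


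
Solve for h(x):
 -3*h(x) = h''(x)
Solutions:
 h(x) = C1*sin(sqrt(3)*x) + C2*cos(sqrt(3)*x)


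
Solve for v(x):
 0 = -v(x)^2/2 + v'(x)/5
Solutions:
 v(x) = -2/(C1 + 5*x)


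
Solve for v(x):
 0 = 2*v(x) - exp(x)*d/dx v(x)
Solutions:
 v(x) = C1*exp(-2*exp(-x))


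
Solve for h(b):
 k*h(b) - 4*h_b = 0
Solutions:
 h(b) = C1*exp(b*k/4)


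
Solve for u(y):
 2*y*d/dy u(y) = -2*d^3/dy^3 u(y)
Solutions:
 u(y) = C1 + Integral(C2*airyai(-y) + C3*airybi(-y), y)


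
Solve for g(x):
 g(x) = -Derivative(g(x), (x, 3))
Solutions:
 g(x) = C3*exp(-x) + (C1*sin(sqrt(3)*x/2) + C2*cos(sqrt(3)*x/2))*exp(x/2)


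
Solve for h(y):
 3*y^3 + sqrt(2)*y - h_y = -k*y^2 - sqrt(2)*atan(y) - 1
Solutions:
 h(y) = C1 + k*y^3/3 + 3*y^4/4 + sqrt(2)*y^2/2 + y + sqrt(2)*(y*atan(y) - log(y^2 + 1)/2)


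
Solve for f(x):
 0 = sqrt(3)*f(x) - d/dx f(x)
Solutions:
 f(x) = C1*exp(sqrt(3)*x)


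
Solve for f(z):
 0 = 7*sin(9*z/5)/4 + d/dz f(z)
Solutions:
 f(z) = C1 + 35*cos(9*z/5)/36


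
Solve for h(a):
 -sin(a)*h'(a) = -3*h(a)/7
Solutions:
 h(a) = C1*(cos(a) - 1)^(3/14)/(cos(a) + 1)^(3/14)


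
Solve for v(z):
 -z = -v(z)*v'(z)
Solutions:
 v(z) = -sqrt(C1 + z^2)
 v(z) = sqrt(C1 + z^2)


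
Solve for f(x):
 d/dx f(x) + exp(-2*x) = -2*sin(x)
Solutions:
 f(x) = C1 + 2*cos(x) + exp(-2*x)/2


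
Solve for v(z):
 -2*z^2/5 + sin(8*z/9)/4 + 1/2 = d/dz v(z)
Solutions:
 v(z) = C1 - 2*z^3/15 + z/2 - 9*cos(8*z/9)/32


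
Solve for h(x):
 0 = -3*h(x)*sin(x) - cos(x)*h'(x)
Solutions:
 h(x) = C1*cos(x)^3


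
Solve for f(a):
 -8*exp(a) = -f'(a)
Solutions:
 f(a) = C1 + 8*exp(a)


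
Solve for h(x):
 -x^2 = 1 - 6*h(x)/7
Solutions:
 h(x) = 7*x^2/6 + 7/6


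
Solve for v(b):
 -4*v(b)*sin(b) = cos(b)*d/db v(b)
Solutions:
 v(b) = C1*cos(b)^4


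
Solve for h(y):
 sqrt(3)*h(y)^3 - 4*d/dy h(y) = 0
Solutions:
 h(y) = -sqrt(2)*sqrt(-1/(C1 + sqrt(3)*y))
 h(y) = sqrt(2)*sqrt(-1/(C1 + sqrt(3)*y))


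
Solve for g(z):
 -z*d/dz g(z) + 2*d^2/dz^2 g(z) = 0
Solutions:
 g(z) = C1 + C2*erfi(z/2)


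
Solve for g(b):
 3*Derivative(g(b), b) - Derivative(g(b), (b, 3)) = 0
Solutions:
 g(b) = C1 + C2*exp(-sqrt(3)*b) + C3*exp(sqrt(3)*b)


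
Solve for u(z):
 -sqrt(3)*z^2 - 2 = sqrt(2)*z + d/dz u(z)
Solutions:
 u(z) = C1 - sqrt(3)*z^3/3 - sqrt(2)*z^2/2 - 2*z


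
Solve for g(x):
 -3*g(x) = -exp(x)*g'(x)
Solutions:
 g(x) = C1*exp(-3*exp(-x))


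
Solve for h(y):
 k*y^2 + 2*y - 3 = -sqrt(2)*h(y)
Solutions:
 h(y) = sqrt(2)*(-k*y^2 - 2*y + 3)/2


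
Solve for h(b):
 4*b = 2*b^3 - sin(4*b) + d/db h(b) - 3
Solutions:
 h(b) = C1 - b^4/2 + 2*b^2 + 3*b - cos(4*b)/4


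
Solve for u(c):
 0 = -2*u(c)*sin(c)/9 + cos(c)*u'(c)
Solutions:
 u(c) = C1/cos(c)^(2/9)


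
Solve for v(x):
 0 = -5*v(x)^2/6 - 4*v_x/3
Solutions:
 v(x) = 8/(C1 + 5*x)


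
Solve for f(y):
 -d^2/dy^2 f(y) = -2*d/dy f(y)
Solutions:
 f(y) = C1 + C2*exp(2*y)


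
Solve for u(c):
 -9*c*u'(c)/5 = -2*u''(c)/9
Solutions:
 u(c) = C1 + C2*erfi(9*sqrt(5)*c/10)


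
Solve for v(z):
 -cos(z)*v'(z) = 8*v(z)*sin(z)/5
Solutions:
 v(z) = C1*cos(z)^(8/5)


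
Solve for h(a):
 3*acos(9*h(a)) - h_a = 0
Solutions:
 Integral(1/acos(9*_y), (_y, h(a))) = C1 + 3*a


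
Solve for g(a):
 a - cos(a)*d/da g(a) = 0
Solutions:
 g(a) = C1 + Integral(a/cos(a), a)


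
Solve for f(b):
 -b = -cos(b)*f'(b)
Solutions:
 f(b) = C1 + Integral(b/cos(b), b)


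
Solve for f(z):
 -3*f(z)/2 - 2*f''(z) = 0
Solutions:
 f(z) = C1*sin(sqrt(3)*z/2) + C2*cos(sqrt(3)*z/2)


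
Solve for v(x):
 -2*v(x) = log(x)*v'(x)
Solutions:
 v(x) = C1*exp(-2*li(x))


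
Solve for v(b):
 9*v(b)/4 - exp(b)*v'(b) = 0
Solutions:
 v(b) = C1*exp(-9*exp(-b)/4)


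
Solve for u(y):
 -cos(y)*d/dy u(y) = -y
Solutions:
 u(y) = C1 + Integral(y/cos(y), y)


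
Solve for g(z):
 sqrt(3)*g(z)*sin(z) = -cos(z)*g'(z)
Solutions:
 g(z) = C1*cos(z)^(sqrt(3))


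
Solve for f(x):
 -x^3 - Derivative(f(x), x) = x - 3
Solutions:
 f(x) = C1 - x^4/4 - x^2/2 + 3*x


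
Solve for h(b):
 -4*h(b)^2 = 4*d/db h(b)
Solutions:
 h(b) = 1/(C1 + b)


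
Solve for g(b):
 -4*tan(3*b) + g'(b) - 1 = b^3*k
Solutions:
 g(b) = C1 + b^4*k/4 + b - 4*log(cos(3*b))/3


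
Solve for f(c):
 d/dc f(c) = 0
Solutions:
 f(c) = C1


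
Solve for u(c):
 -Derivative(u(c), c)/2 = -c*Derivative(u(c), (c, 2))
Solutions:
 u(c) = C1 + C2*c^(3/2)


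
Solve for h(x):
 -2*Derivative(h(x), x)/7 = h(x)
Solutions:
 h(x) = C1*exp(-7*x/2)


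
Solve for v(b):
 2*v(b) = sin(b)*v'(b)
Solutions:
 v(b) = C1*(cos(b) - 1)/(cos(b) + 1)


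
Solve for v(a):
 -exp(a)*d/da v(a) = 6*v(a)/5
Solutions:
 v(a) = C1*exp(6*exp(-a)/5)


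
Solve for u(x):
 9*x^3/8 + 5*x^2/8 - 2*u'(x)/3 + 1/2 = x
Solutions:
 u(x) = C1 + 27*x^4/64 + 5*x^3/16 - 3*x^2/4 + 3*x/4


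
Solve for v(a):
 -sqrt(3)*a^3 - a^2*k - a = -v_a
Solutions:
 v(a) = C1 + sqrt(3)*a^4/4 + a^3*k/3 + a^2/2


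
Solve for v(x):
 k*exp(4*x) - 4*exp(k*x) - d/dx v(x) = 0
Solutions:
 v(x) = C1 + k*exp(4*x)/4 - 4*exp(k*x)/k


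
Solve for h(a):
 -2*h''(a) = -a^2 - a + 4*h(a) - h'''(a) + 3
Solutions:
 h(a) = C1*exp(a*(-2^(1/3)*(3*sqrt(105) + 31)^(1/3) - 2*2^(2/3)/(3*sqrt(105) + 31)^(1/3) + 4)/6)*sin(2^(1/3)*sqrt(3)*a*(-(3*sqrt(105) + 31)^(1/3) + 2*2^(1/3)/(3*sqrt(105) + 31)^(1/3))/6) + C2*exp(a*(-2^(1/3)*(3*sqrt(105) + 31)^(1/3) - 2*2^(2/3)/(3*sqrt(105) + 31)^(1/3) + 4)/6)*cos(2^(1/3)*sqrt(3)*a*(-(3*sqrt(105) + 31)^(1/3) + 2*2^(1/3)/(3*sqrt(105) + 31)^(1/3))/6) + C3*exp(a*(2*2^(2/3)/(3*sqrt(105) + 31)^(1/3) + 2 + 2^(1/3)*(3*sqrt(105) + 31)^(1/3))/3) + a^2/4 + a/4 - 1


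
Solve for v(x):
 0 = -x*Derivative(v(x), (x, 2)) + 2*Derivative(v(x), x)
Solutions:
 v(x) = C1 + C2*x^3


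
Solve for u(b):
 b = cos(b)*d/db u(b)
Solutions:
 u(b) = C1 + Integral(b/cos(b), b)


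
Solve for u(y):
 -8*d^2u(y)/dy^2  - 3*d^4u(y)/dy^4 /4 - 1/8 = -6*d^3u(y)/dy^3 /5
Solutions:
 u(y) = C1 + C2*y - y^2/128 + (C3*sin(4*sqrt(141)*y/15) + C4*cos(4*sqrt(141)*y/15))*exp(4*y/5)


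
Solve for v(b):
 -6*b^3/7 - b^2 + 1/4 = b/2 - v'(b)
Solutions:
 v(b) = C1 + 3*b^4/14 + b^3/3 + b^2/4 - b/4


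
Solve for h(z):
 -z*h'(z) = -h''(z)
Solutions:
 h(z) = C1 + C2*erfi(sqrt(2)*z/2)


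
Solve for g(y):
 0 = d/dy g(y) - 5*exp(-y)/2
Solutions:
 g(y) = C1 - 5*exp(-y)/2


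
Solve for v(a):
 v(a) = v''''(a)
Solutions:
 v(a) = C1*exp(-a) + C2*exp(a) + C3*sin(a) + C4*cos(a)


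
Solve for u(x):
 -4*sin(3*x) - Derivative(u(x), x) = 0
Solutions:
 u(x) = C1 + 4*cos(3*x)/3


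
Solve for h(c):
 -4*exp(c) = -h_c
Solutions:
 h(c) = C1 + 4*exp(c)


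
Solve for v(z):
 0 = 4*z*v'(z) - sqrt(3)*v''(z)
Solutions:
 v(z) = C1 + C2*erfi(sqrt(2)*3^(3/4)*z/3)


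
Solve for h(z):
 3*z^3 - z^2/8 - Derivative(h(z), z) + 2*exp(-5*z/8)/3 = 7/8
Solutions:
 h(z) = C1 + 3*z^4/4 - z^3/24 - 7*z/8 - 16*exp(-5*z/8)/15


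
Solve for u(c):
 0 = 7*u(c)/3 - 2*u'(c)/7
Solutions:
 u(c) = C1*exp(49*c/6)


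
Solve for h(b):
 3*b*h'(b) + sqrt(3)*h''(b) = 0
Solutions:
 h(b) = C1 + C2*erf(sqrt(2)*3^(1/4)*b/2)


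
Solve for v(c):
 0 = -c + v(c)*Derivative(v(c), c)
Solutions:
 v(c) = -sqrt(C1 + c^2)
 v(c) = sqrt(C1 + c^2)


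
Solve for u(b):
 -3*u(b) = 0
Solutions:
 u(b) = 0


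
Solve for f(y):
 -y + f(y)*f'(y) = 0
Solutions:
 f(y) = -sqrt(C1 + y^2)
 f(y) = sqrt(C1 + y^2)


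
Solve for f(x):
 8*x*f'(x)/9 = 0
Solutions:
 f(x) = C1


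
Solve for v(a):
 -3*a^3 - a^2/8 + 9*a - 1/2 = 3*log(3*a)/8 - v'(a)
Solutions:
 v(a) = C1 + 3*a^4/4 + a^3/24 - 9*a^2/2 + 3*a*log(a)/8 + a/8 + 3*a*log(3)/8


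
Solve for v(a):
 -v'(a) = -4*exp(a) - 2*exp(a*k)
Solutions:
 v(a) = C1 + 4*exp(a) + 2*exp(a*k)/k


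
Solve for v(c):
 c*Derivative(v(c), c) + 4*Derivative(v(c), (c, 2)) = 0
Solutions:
 v(c) = C1 + C2*erf(sqrt(2)*c/4)


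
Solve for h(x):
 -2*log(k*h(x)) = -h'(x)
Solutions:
 li(k*h(x))/k = C1 + 2*x


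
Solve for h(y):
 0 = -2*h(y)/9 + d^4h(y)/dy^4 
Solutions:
 h(y) = C1*exp(-2^(1/4)*sqrt(3)*y/3) + C2*exp(2^(1/4)*sqrt(3)*y/3) + C3*sin(2^(1/4)*sqrt(3)*y/3) + C4*cos(2^(1/4)*sqrt(3)*y/3)


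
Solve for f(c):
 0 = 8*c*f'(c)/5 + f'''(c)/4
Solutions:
 f(c) = C1 + Integral(C2*airyai(-2*10^(2/3)*c/5) + C3*airybi(-2*10^(2/3)*c/5), c)


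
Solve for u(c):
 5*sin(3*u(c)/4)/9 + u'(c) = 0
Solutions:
 5*c/9 + 2*log(cos(3*u(c)/4) - 1)/3 - 2*log(cos(3*u(c)/4) + 1)/3 = C1


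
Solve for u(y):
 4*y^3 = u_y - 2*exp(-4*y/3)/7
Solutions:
 u(y) = C1 + y^4 - 3*exp(-4*y/3)/14


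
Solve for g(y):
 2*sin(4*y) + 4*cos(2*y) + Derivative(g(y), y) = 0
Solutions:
 g(y) = C1 - 2*sin(2*y) + cos(4*y)/2


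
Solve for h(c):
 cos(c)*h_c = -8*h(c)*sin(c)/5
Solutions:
 h(c) = C1*cos(c)^(8/5)


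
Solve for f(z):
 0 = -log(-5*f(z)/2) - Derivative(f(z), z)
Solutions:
 Integral(1/(log(-_y) - log(2) + log(5)), (_y, f(z))) = C1 - z


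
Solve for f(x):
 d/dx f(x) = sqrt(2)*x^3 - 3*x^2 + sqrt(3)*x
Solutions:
 f(x) = C1 + sqrt(2)*x^4/4 - x^3 + sqrt(3)*x^2/2


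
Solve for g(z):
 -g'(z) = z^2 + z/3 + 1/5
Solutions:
 g(z) = C1 - z^3/3 - z^2/6 - z/5


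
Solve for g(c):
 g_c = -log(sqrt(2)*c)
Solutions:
 g(c) = C1 - c*log(c) - c*log(2)/2 + c


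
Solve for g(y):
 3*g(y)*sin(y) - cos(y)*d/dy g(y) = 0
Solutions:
 g(y) = C1/cos(y)^3


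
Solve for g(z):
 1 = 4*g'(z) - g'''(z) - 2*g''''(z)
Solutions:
 g(z) = C1 + C2*exp(-z*((12*sqrt(321) + 215)^(-1/3) + 2 + (12*sqrt(321) + 215)^(1/3))/12)*sin(sqrt(3)*z*(-(12*sqrt(321) + 215)^(1/3) + (12*sqrt(321) + 215)^(-1/3))/12) + C3*exp(-z*((12*sqrt(321) + 215)^(-1/3) + 2 + (12*sqrt(321) + 215)^(1/3))/12)*cos(sqrt(3)*z*(-(12*sqrt(321) + 215)^(1/3) + (12*sqrt(321) + 215)^(-1/3))/12) + C4*exp(z*(-1 + (12*sqrt(321) + 215)^(-1/3) + (12*sqrt(321) + 215)^(1/3))/6) + z/4


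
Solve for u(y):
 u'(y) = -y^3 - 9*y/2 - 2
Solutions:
 u(y) = C1 - y^4/4 - 9*y^2/4 - 2*y


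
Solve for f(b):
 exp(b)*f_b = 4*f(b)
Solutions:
 f(b) = C1*exp(-4*exp(-b))


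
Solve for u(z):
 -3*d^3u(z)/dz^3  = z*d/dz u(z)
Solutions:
 u(z) = C1 + Integral(C2*airyai(-3^(2/3)*z/3) + C3*airybi(-3^(2/3)*z/3), z)


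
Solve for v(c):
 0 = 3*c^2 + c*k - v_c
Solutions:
 v(c) = C1 + c^3 + c^2*k/2


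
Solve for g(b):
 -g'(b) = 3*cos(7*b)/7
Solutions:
 g(b) = C1 - 3*sin(7*b)/49


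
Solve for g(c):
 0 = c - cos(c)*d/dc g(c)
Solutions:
 g(c) = C1 + Integral(c/cos(c), c)


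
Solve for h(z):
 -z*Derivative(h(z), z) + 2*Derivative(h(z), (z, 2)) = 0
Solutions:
 h(z) = C1 + C2*erfi(z/2)


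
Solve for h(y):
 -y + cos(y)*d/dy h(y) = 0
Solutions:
 h(y) = C1 + Integral(y/cos(y), y)


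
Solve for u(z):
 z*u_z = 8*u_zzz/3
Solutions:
 u(z) = C1 + Integral(C2*airyai(3^(1/3)*z/2) + C3*airybi(3^(1/3)*z/2), z)


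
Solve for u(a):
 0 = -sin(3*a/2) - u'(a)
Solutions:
 u(a) = C1 + 2*cos(3*a/2)/3


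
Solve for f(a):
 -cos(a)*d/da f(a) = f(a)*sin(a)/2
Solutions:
 f(a) = C1*sqrt(cos(a))
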